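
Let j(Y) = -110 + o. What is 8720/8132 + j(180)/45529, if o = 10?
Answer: 99049920/92560457 ≈ 1.0701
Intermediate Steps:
j(Y) = -100 (j(Y) = -110 + 10 = -100)
8720/8132 + j(180)/45529 = 8720/8132 - 100/45529 = 8720*(1/8132) - 100*1/45529 = 2180/2033 - 100/45529 = 99049920/92560457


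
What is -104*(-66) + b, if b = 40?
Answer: 6904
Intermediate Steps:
-104*(-66) + b = -104*(-66) + 40 = 6864 + 40 = 6904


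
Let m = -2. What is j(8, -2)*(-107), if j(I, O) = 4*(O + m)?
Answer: 1712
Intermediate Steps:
j(I, O) = -8 + 4*O (j(I, O) = 4*(O - 2) = 4*(-2 + O) = -8 + 4*O)
j(8, -2)*(-107) = (-8 + 4*(-2))*(-107) = (-8 - 8)*(-107) = -16*(-107) = 1712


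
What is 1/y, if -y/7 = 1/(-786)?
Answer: 786/7 ≈ 112.29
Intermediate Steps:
y = 7/786 (y = -7/(-786) = -7*(-1/786) = 7/786 ≈ 0.0089059)
1/y = 1/(7/786) = 786/7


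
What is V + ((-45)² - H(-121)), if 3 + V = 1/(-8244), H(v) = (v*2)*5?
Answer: 26644607/8244 ≈ 3232.0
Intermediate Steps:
H(v) = 10*v (H(v) = (2*v)*5 = 10*v)
V = -24733/8244 (V = -3 + 1/(-8244) = -3 - 1/8244 = -24733/8244 ≈ -3.0001)
V + ((-45)² - H(-121)) = -24733/8244 + ((-45)² - 10*(-121)) = -24733/8244 + (2025 - 1*(-1210)) = -24733/8244 + (2025 + 1210) = -24733/8244 + 3235 = 26644607/8244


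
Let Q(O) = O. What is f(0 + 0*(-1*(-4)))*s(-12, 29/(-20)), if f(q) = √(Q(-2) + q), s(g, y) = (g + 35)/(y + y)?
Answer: -230*I*√2/29 ≈ -11.216*I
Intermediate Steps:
s(g, y) = (35 + g)/(2*y) (s(g, y) = (35 + g)/((2*y)) = (35 + g)*(1/(2*y)) = (35 + g)/(2*y))
f(q) = √(-2 + q)
f(0 + 0*(-1*(-4)))*s(-12, 29/(-20)) = √(-2 + (0 + 0*(-1*(-4))))*((35 - 12)/(2*((29/(-20))))) = √(-2 + (0 + 0*4))*((½)*23/(29*(-1/20))) = √(-2 + (0 + 0))*((½)*23/(-29/20)) = √(-2 + 0)*((½)*(-20/29)*23) = √(-2)*(-230/29) = (I*√2)*(-230/29) = -230*I*√2/29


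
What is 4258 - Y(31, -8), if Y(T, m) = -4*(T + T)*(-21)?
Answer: -950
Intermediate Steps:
Y(T, m) = 168*T (Y(T, m) = -8*T*(-21) = 168*T)
4258 - Y(31, -8) = 4258 - 168*31 = 4258 - 1*5208 = 4258 - 5208 = -950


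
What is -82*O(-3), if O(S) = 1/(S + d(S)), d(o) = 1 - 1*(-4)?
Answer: -41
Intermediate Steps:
d(o) = 5 (d(o) = 1 + 4 = 5)
O(S) = 1/(5 + S) (O(S) = 1/(S + 5) = 1/(5 + S))
-82*O(-3) = -82/(5 - 3) = -82/2 = -82*½ = -41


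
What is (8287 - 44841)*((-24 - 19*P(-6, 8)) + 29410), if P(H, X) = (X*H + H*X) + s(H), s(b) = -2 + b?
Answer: -1146406548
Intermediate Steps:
P(H, X) = -2 + H + 2*H*X (P(H, X) = (X*H + H*X) + (-2 + H) = (H*X + H*X) + (-2 + H) = 2*H*X + (-2 + H) = -2 + H + 2*H*X)
(8287 - 44841)*((-24 - 19*P(-6, 8)) + 29410) = (8287 - 44841)*((-24 - 19*(-2 - 6 + 2*(-6)*8)) + 29410) = -36554*((-24 - 19*(-2 - 6 - 96)) + 29410) = -36554*((-24 - 19*(-104)) + 29410) = -36554*((-24 + 1976) + 29410) = -36554*(1952 + 29410) = -36554*31362 = -1146406548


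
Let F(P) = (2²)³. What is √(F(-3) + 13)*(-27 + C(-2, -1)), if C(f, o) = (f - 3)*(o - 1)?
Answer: -17*√77 ≈ -149.17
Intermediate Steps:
F(P) = 64 (F(P) = 4³ = 64)
C(f, o) = (-1 + o)*(-3 + f) (C(f, o) = (-3 + f)*(-1 + o) = (-1 + o)*(-3 + f))
√(F(-3) + 13)*(-27 + C(-2, -1)) = √(64 + 13)*(-27 + (3 - 1*(-2) - 3*(-1) - 2*(-1))) = √77*(-27 + (3 + 2 + 3 + 2)) = √77*(-27 + 10) = √77*(-17) = -17*√77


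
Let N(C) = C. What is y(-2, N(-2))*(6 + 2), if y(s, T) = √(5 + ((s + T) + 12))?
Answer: 8*√13 ≈ 28.844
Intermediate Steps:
y(s, T) = √(17 + T + s) (y(s, T) = √(5 + ((T + s) + 12)) = √(5 + (12 + T + s)) = √(17 + T + s))
y(-2, N(-2))*(6 + 2) = √(17 - 2 - 2)*(6 + 2) = √13*8 = 8*√13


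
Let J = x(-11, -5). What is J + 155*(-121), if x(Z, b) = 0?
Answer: -18755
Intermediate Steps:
J = 0
J + 155*(-121) = 0 + 155*(-121) = 0 - 18755 = -18755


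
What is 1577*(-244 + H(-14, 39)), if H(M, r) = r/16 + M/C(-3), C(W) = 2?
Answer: -6271729/16 ≈ -3.9198e+5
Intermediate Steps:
H(M, r) = M/2 + r/16 (H(M, r) = r/16 + M/2 = M/2 + r/16)
1577*(-244 + H(-14, 39)) = 1577*(-244 + ((1/2)*(-14) + (1/16)*39)) = 1577*(-244 + (-7 + 39/16)) = 1577*(-244 - 73/16) = 1577*(-3977/16) = -6271729/16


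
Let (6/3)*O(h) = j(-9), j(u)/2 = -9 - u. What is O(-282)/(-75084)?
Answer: 0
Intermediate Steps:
j(u) = -18 - 2*u (j(u) = 2*(-9 - u) = -18 - 2*u)
O(h) = 0 (O(h) = (-18 - 2*(-9))/2 = (-18 + 18)/2 = (½)*0 = 0)
O(-282)/(-75084) = 0/(-75084) = 0*(-1/75084) = 0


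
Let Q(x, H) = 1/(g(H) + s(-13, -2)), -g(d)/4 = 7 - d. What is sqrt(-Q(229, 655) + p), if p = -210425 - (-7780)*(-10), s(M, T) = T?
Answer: I*sqrt(1933442125090)/2590 ≈ 536.87*I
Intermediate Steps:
g(d) = -28 + 4*d (g(d) = -4*(7 - d) = -28 + 4*d)
Q(x, H) = 1/(-30 + 4*H) (Q(x, H) = 1/((-28 + 4*H) - 2) = 1/(-30 + 4*H))
p = -288225 (p = -210425 - 1*77800 = -210425 - 77800 = -288225)
sqrt(-Q(229, 655) + p) = sqrt(-1/(2*(-15 + 2*655)) - 288225) = sqrt(-1/(2*(-15 + 1310)) - 288225) = sqrt(-1/(2*1295) - 288225) = sqrt(-1*1/2590 - 288225) = sqrt(-1/2590 - 288225) = sqrt(-746502751/2590) = I*sqrt(1933442125090)/2590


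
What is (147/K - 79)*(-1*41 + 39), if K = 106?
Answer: 8227/53 ≈ 155.23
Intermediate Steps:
(147/K - 79)*(-1*41 + 39) = (147/106 - 79)*(-1*41 + 39) = (147*(1/106) - 79)*(-41 + 39) = (147/106 - 79)*(-2) = -8227/106*(-2) = 8227/53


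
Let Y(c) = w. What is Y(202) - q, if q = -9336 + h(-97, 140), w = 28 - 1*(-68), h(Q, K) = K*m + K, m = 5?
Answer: 8592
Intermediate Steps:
h(Q, K) = 6*K (h(Q, K) = K*5 + K = 5*K + K = 6*K)
w = 96 (w = 28 + 68 = 96)
q = -8496 (q = -9336 + 6*140 = -9336 + 840 = -8496)
Y(c) = 96
Y(202) - q = 96 - 1*(-8496) = 96 + 8496 = 8592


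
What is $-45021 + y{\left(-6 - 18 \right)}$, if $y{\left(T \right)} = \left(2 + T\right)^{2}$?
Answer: $-44537$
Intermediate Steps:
$-45021 + y{\left(-6 - 18 \right)} = -45021 + \left(2 - 24\right)^{2} = -45021 + \left(-22\right)^{2} = -45021 + 484 = -44537$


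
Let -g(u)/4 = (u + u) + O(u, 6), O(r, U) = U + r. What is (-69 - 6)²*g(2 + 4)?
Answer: -540000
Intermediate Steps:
g(u) = -24 - 12*u (g(u) = -4*((u + u) + (6 + u)) = -4*(2*u + (6 + u)) = -4*(6 + 3*u) = -24 - 12*u)
(-69 - 6)²*g(2 + 4) = (-69 - 6)²*(-24 - 12*(2 + 4)) = (-75)²*(-24 - 12*6) = 5625*(-24 - 72) = 5625*(-96) = -540000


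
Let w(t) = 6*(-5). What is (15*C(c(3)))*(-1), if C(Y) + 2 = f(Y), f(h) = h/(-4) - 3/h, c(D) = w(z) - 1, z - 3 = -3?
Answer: -10875/124 ≈ -87.702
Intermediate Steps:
z = 0 (z = 3 - 3 = 0)
w(t) = -30
c(D) = -31 (c(D) = -30 - 1 = -31)
f(h) = -3/h - h/4 (f(h) = h*(-¼) - 3/h = -h/4 - 3/h = -3/h - h/4)
C(Y) = -2 - 3/Y - Y/4 (C(Y) = -2 + (-3/Y - Y/4) = -2 - 3/Y - Y/4)
(15*C(c(3)))*(-1) = (15*(-2 - 3/(-31) - ¼*(-31)))*(-1) = (15*(-2 - 3*(-1/31) + 31/4))*(-1) = (15*(-2 + 3/31 + 31/4))*(-1) = (15*(725/124))*(-1) = (10875/124)*(-1) = -10875/124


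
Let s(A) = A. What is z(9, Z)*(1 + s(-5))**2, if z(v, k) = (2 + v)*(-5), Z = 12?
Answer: -880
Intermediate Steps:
z(v, k) = -10 - 5*v
z(9, Z)*(1 + s(-5))**2 = (-10 - 5*9)*(1 - 5)**2 = (-10 - 45)*(-4)**2 = -55*16 = -880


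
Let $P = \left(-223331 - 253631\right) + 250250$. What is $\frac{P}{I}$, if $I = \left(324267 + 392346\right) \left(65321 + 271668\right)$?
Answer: $- \frac{226712}{241490698257} \approx -9.388 \cdot 10^{-7}$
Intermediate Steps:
$I = 241490698257$ ($I = 716613 \cdot 336989 = 241490698257$)
$P = -226712$ ($P = -476962 + 250250 = -226712$)
$\frac{P}{I} = - \frac{226712}{241490698257}$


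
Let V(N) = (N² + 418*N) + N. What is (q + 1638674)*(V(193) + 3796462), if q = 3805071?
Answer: 21309964414610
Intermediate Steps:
V(N) = N² + 419*N
(q + 1638674)*(V(193) + 3796462) = (3805071 + 1638674)*(193*(419 + 193) + 3796462) = 5443745*(193*612 + 3796462) = 5443745*(118116 + 3796462) = 5443745*3914578 = 21309964414610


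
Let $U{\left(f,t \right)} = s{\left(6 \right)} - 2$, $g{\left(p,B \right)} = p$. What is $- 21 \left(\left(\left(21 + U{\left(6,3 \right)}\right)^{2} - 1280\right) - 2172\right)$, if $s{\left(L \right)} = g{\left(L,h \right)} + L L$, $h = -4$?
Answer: $-5649$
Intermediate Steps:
$s{\left(L \right)} = L + L^{2}$ ($s{\left(L \right)} = L + L L = L + L^{2}$)
$U{\left(f,t \right)} = 40$ ($U{\left(f,t \right)} = 6 \left(1 + 6\right) - 2 = 6 \cdot 7 - 2 = 42 - 2 = 40$)
$- 21 \left(\left(\left(21 + U{\left(6,3 \right)}\right)^{2} - 1280\right) - 2172\right) = - 21 \left(\left(\left(21 + 40\right)^{2} - 1280\right) - 2172\right) = - 21 \left(\left(61^{2} - 1280\right) - 2172\right) = - 21 \left(\left(3721 - 1280\right) - 2172\right) = - 21 \left(2441 - 2172\right) = \left(-21\right) 269 = -5649$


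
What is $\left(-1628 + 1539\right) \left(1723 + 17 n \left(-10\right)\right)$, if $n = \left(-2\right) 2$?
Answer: $-213867$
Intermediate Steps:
$n = -4$
$\left(-1628 + 1539\right) \left(1723 + 17 n \left(-10\right)\right) = \left(-1628 + 1539\right) \left(1723 + 17 \left(-4\right) \left(-10\right)\right) = - 89 \left(1723 - -680\right) = - 89 \left(1723 + 680\right) = \left(-89\right) 2403 = -213867$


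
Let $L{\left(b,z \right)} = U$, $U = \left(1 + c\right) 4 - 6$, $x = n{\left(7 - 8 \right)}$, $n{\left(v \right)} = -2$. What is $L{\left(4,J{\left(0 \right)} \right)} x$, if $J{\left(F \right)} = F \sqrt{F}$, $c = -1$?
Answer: $12$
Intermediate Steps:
$x = -2$
$J{\left(F \right)} = F^{\frac{3}{2}}$
$U = -6$ ($U = \left(1 - 1\right) 4 - 6 = 0 \cdot 4 - 6 = 0 - 6 = -6$)
$L{\left(b,z \right)} = -6$
$L{\left(4,J{\left(0 \right)} \right)} x = \left(-6\right) \left(-2\right) = 12$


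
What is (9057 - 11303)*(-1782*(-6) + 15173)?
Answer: -58092790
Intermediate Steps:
(9057 - 11303)*(-1782*(-6) + 15173) = -2246*(10692 + 15173) = -2246*25865 = -58092790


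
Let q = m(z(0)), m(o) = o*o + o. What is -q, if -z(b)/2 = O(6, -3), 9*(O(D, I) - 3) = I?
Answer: -208/9 ≈ -23.111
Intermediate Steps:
O(D, I) = 3 + I/9
z(b) = -16/3 (z(b) = -2*(3 + (⅑)*(-3)) = -2*(3 - ⅓) = -2*8/3 = -16/3)
m(o) = o + o² (m(o) = o² + o = o + o²)
q = 208/9 (q = -16*(1 - 16/3)/3 = -16/3*(-13/3) = 208/9 ≈ 23.111)
-q = -1*208/9 = -208/9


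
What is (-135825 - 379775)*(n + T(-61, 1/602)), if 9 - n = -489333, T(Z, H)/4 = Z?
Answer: -252178928800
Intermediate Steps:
T(Z, H) = 4*Z
n = 489342 (n = 9 - 1*(-489333) = 9 + 489333 = 489342)
(-135825 - 379775)*(n + T(-61, 1/602)) = (-135825 - 379775)*(489342 + 4*(-61)) = -515600*(489342 - 244) = -515600*489098 = -252178928800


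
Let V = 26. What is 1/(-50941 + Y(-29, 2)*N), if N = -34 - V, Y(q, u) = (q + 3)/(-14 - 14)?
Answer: -7/356977 ≈ -1.9609e-5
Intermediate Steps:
Y(q, u) = -3/28 - q/28 (Y(q, u) = (3 + q)/(-28) = (3 + q)*(-1/28) = -3/28 - q/28)
N = -60 (N = -34 - 1*26 = -34 - 26 = -60)
1/(-50941 + Y(-29, 2)*N) = 1/(-50941 + (-3/28 - 1/28*(-29))*(-60)) = 1/(-50941 + (-3/28 + 29/28)*(-60)) = 1/(-50941 + (13/14)*(-60)) = 1/(-50941 - 390/7) = 1/(-356977/7) = -7/356977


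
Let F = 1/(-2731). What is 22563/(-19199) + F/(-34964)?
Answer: -2154466031893/1833248846116 ≈ -1.1752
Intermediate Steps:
F = -1/2731 ≈ -0.00036617
22563/(-19199) + F/(-34964) = 22563/(-19199) - 1/2731/(-34964) = 22563*(-1/19199) - 1/2731*(-1/34964) = -22563/19199 + 1/95486684 = -2154466031893/1833248846116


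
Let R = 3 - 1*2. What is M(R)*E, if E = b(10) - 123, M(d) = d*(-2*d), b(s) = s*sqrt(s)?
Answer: 246 - 20*sqrt(10) ≈ 182.75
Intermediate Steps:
b(s) = s**(3/2)
R = 1 (R = 3 - 2 = 1)
M(d) = -2*d**2
E = -123 + 10*sqrt(10) (E = 10**(3/2) - 123 = 10*sqrt(10) - 123 = -123 + 10*sqrt(10) ≈ -91.377)
M(R)*E = (-2*1**2)*(-123 + 10*sqrt(10)) = (-2*1)*(-123 + 10*sqrt(10)) = -2*(-123 + 10*sqrt(10)) = 246 - 20*sqrt(10)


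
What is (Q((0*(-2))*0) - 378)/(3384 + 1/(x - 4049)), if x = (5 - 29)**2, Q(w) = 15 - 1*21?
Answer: -1333632/11752631 ≈ -0.11348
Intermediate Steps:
Q(w) = -6 (Q(w) = 15 - 21 = -6)
x = 576 (x = (-24)**2 = 576)
(Q((0*(-2))*0) - 378)/(3384 + 1/(x - 4049)) = (-6 - 378)/(3384 + 1/(576 - 4049)) = -384/(3384 + 1/(-3473)) = -384/(3384 - 1/3473) = -384/11752631/3473 = -384*3473/11752631 = -1333632/11752631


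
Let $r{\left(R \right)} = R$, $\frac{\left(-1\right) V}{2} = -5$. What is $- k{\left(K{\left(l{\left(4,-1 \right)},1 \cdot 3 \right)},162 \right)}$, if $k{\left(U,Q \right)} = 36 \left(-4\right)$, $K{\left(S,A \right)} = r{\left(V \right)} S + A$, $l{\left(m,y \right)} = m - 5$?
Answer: $144$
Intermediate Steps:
$V = 10$ ($V = \left(-2\right) \left(-5\right) = 10$)
$l{\left(m,y \right)} = -5 + m$ ($l{\left(m,y \right)} = m - 5 = -5 + m$)
$K{\left(S,A \right)} = A + 10 S$ ($K{\left(S,A \right)} = 10 S + A = A + 10 S$)
$k{\left(U,Q \right)} = -144$
$- k{\left(K{\left(l{\left(4,-1 \right)},1 \cdot 3 \right)},162 \right)} = \left(-1\right) \left(-144\right) = 144$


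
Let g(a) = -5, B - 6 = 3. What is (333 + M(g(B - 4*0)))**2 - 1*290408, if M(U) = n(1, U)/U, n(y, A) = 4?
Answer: -4501279/25 ≈ -1.8005e+5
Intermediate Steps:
B = 9 (B = 6 + 3 = 9)
M(U) = 4/U
(333 + M(g(B - 4*0)))**2 - 1*290408 = (333 + 4/(-5))**2 - 1*290408 = (333 + 4*(-1/5))**2 - 290408 = (333 - 4/5)**2 - 290408 = (1661/5)**2 - 290408 = 2758921/25 - 290408 = -4501279/25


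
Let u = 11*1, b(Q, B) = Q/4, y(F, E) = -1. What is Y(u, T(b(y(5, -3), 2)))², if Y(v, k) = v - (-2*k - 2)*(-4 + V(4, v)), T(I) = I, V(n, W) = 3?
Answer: 361/4 ≈ 90.250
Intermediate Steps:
b(Q, B) = Q/4 (b(Q, B) = Q*(¼) = Q/4)
u = 11
Y(v, k) = -2 + v - 2*k (Y(v, k) = v - (-2*k - 2)*(-4 + 3) = v - (-2 - 2*k)*(-1) = v - (2 + 2*k) = v + (-2 - 2*k) = -2 + v - 2*k)
Y(u, T(b(y(5, -3), 2)))² = (-2 + 11 - (-1)/2)² = (-2 + 11 - 2*(-¼))² = (-2 + 11 + ½)² = (19/2)² = 361/4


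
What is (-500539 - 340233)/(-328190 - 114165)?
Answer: 840772/442355 ≈ 1.9007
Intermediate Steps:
(-500539 - 340233)/(-328190 - 114165) = -840772/(-442355) = -840772*(-1/442355) = 840772/442355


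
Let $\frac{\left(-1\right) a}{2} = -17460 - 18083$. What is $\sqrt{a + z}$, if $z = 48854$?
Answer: $2 \sqrt{29985} \approx 346.32$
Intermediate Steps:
$a = 71086$ ($a = - 2 \left(-17460 - 18083\right) = \left(-2\right) \left(-35543\right) = 71086$)
$\sqrt{a + z} = \sqrt{71086 + 48854} = \sqrt{119940} = 2 \sqrt{29985}$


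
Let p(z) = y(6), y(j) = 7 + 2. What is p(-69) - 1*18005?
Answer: -17996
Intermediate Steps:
y(j) = 9
p(z) = 9
p(-69) - 1*18005 = 9 - 1*18005 = 9 - 18005 = -17996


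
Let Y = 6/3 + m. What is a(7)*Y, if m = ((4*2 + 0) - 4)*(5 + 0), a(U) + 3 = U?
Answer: 88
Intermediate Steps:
a(U) = -3 + U
m = 20 (m = ((8 + 0) - 4)*5 = (8 - 4)*5 = 4*5 = 20)
Y = 22 (Y = 6/3 + 20 = (1/3)*6 + 20 = 2 + 20 = 22)
a(7)*Y = (-3 + 7)*22 = 4*22 = 88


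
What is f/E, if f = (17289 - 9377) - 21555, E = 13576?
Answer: -13643/13576 ≈ -1.0049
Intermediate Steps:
f = -13643 (f = 7912 - 21555 = -13643)
f/E = -13643/13576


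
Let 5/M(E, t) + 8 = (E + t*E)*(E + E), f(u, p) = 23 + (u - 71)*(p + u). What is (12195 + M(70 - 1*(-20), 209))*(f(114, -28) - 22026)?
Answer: -759424888205725/3401992 ≈ -2.2323e+8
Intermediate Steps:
f(u, p) = 23 + (-71 + u)*(p + u)
M(E, t) = 5/(-8 + 2*E*(E + E*t)) (M(E, t) = 5/(-8 + (E + t*E)*(E + E)) = 5/(-8 + (E + E*t)*(2*E)) = 5/(-8 + 2*E*(E + E*t)))
(12195 + M(70 - 1*(-20), 209))*(f(114, -28) - 22026) = (12195 + 5/(2*(-4 + (70 - 1*(-20))² + 209*(70 - 1*(-20))²)))*((23 + 114² - 71*(-28) - 71*114 - 28*114) - 22026) = (12195 + 5/(2*(-4 + (70 + 20)² + 209*(70 + 20)²)))*((23 + 12996 + 1988 - 8094 - 3192) - 22026) = (12195 + 5/(2*(-4 + 90² + 209*90²)))*(3721 - 22026) = (12195 + 5/(2*(-4 + 8100 + 209*8100)))*(-18305) = (12195 + 5/(2*(-4 + 8100 + 1692900)))*(-18305) = (12195 + (5/2)/1700996)*(-18305) = (12195 + (5/2)*(1/1700996))*(-18305) = (12195 + 5/3401992)*(-18305) = (41487292445/3401992)*(-18305) = -759424888205725/3401992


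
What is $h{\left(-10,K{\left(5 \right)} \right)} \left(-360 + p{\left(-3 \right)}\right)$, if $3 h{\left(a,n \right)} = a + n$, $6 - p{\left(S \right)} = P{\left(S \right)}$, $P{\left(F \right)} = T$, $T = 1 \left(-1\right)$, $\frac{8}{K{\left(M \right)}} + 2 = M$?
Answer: $\frac{7766}{9} \approx 862.89$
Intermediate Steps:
$K{\left(M \right)} = \frac{8}{-2 + M}$
$T = -1$
$P{\left(F \right)} = -1$
$p{\left(S \right)} = 7$ ($p{\left(S \right)} = 6 - -1 = 6 + 1 = 7$)
$h{\left(a,n \right)} = \frac{a}{3} + \frac{n}{3}$ ($h{\left(a,n \right)} = \frac{a + n}{3} = \frac{a}{3} + \frac{n}{3}$)
$h{\left(-10,K{\left(5 \right)} \right)} \left(-360 + p{\left(-3 \right)}\right) = \left(\frac{1}{3} \left(-10\right) + \frac{8 \frac{1}{-2 + 5}}{3}\right) \left(-360 + 7\right) = \left(- \frac{10}{3} + \frac{8 \cdot \frac{1}{3}}{3}\right) \left(-353\right) = \left(- \frac{10}{3} + \frac{1}{3} \cdot \frac{8}{3}\right) \left(-353\right) = \left(- \frac{10}{3} + \frac{8}{9}\right) \left(-353\right) = \left(- \frac{22}{9}\right) \left(-353\right) = \frac{7766}{9}$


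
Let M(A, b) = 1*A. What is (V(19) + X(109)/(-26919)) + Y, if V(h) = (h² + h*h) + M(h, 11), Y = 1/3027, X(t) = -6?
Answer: 6708838946/9053757 ≈ 741.00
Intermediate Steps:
M(A, b) = A
Y = 1/3027 ≈ 0.00033036
V(h) = h + 2*h² (V(h) = (h² + h*h) + h = (h² + h²) + h = 2*h² + h = h + 2*h²)
(V(19) + X(109)/(-26919)) + Y = (19*(1 + 2*19) - 6/(-26919)) + 1/3027 = (19*(1 + 38) - 6*(-1/26919)) + 1/3027 = (19*39 + 2/8973) + 1/3027 = (741 + 2/8973) + 1/3027 = 6648995/8973 + 1/3027 = 6708838946/9053757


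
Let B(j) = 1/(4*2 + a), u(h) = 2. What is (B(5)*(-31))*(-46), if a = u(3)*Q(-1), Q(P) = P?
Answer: 713/3 ≈ 237.67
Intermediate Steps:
a = -2 (a = 2*(-1) = -2)
B(j) = ⅙ (B(j) = 1/(4*2 - 2) = 1/(8 - 2) = 1/6 = ⅙)
(B(5)*(-31))*(-46) = ((⅙)*(-31))*(-46) = -31/6*(-46) = 713/3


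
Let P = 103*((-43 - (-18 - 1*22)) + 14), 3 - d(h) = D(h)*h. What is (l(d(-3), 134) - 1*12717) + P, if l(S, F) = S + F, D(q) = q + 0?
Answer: -11456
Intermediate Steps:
D(q) = q
d(h) = 3 - h**2 (d(h) = 3 - h*h = 3 - h**2)
l(S, F) = F + S
P = 1133 (P = 103*((-43 - (-18 - 22)) + 14) = 103*((-43 - 1*(-40)) + 14) = 103*((-43 + 40) + 14) = 103*(-3 + 14) = 103*11 = 1133)
(l(d(-3), 134) - 1*12717) + P = ((134 + (3 - 1*(-3)**2)) - 1*12717) + 1133 = ((134 + (3 - 1*9)) - 12717) + 1133 = ((134 + (3 - 9)) - 12717) + 1133 = ((134 - 6) - 12717) + 1133 = (128 - 12717) + 1133 = -12589 + 1133 = -11456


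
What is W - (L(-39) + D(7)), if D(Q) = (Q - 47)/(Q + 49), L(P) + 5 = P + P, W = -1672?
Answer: -11118/7 ≈ -1588.3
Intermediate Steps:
L(P) = -5 + 2*P (L(P) = -5 + (P + P) = -5 + 2*P)
D(Q) = (-47 + Q)/(49 + Q)
W - (L(-39) + D(7)) = -1672 - ((-5 + 2*(-39)) + (-47 + 7)/(49 + 7)) = -1672 - ((-5 - 78) - 40/56) = -1672 - (-83 + (1/56)*(-40)) = -1672 - (-83 - 5/7) = -1672 - 1*(-586/7) = -1672 + 586/7 = -11118/7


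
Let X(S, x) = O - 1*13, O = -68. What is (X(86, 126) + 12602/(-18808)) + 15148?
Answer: 141683767/9404 ≈ 15066.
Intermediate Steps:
X(S, x) = -81 (X(S, x) = -68 - 1*13 = -68 - 13 = -81)
(X(86, 126) + 12602/(-18808)) + 15148 = (-81 + 12602/(-18808)) + 15148 = (-81 + 12602*(-1/18808)) + 15148 = (-81 - 6301/9404) + 15148 = -768025/9404 + 15148 = 141683767/9404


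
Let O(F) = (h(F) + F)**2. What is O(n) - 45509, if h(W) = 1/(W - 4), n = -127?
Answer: -504156905/17161 ≈ -29378.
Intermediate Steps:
h(W) = 1/(-4 + W)
O(F) = (F + 1/(-4 + F))**2 (O(F) = (1/(-4 + F) + F)**2 = (F + 1/(-4 + F))**2)
O(n) - 45509 = (-127 + 1/(-4 - 127))**2 - 45509 = (-127 + 1/(-131))**2 - 45509 = (-127 - 1/131)**2 - 45509 = (-16638/131)**2 - 45509 = 276823044/17161 - 45509 = -504156905/17161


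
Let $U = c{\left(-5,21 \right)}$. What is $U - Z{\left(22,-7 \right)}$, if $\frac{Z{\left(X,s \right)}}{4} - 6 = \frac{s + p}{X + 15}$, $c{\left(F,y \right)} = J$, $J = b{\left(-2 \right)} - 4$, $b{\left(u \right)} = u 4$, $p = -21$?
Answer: $- \frac{1220}{37} \approx -32.973$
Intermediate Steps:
$b{\left(u \right)} = 4 u$
$J = -12$ ($J = 4 \left(-2\right) - 4 = -8 - 4 = -12$)
$c{\left(F,y \right)} = -12$
$Z{\left(X,s \right)} = 24 + \frac{4 \left(-21 + s\right)}{15 + X}$ ($Z{\left(X,s \right)} = 24 + 4 \frac{s - 21}{X + 15} = 24 + 4 \frac{-21 + s}{15 + X} = 24 + \frac{4 \left(-21 + s\right)}{15 + X}$)
$U = -12$
$U - Z{\left(22,-7 \right)} = -12 - \frac{4 \left(69 - 7 + 6 \cdot 22\right)}{15 + 22} = -12 - \frac{4 \left(69 - 7 + 132\right)}{37} = -12 - 4 \cdot \frac{1}{37} \cdot 194 = -12 - \frac{776}{37} = - \frac{1220}{37}$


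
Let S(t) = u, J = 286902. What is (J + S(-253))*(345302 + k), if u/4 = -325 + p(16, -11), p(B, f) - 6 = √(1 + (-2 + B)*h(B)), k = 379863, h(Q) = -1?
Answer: 207125978290 + 2900660*I*√13 ≈ 2.0713e+11 + 1.0458e+7*I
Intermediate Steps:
p(B, f) = 6 + √(3 - B) (p(B, f) = 6 + √(1 + (-2 + B)*(-1)) = 6 + √(1 + (2 - B)) = 6 + √(3 - B))
u = -1276 + 4*I*√13 (u = 4*(-325 + (6 + √(3 - 1*16))) = 4*(-325 + (6 + √(3 - 16))) = 4*(-325 + (6 + √(-13))) = 4*(-325 + (6 + I*√13)) = 4*(-319 + I*√13) = -1276 + 4*I*√13 ≈ -1276.0 + 14.422*I)
S(t) = -1276 + 4*I*√13
(J + S(-253))*(345302 + k) = (286902 + (-1276 + 4*I*√13))*(345302 + 379863) = (285626 + 4*I*√13)*725165 = 207125978290 + 2900660*I*√13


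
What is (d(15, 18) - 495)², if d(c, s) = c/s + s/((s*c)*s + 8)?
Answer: 3255097947721/13329801 ≈ 2.4420e+5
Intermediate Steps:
d(c, s) = c/s + s/(8 + c*s²) (d(c, s) = c/s + s/((c*s)*s + 8) = c/s + s/(c*s² + 8) = c/s + s/(8 + c*s²))
(d(15, 18) - 495)² = ((18² + 8*15 + 15²*18²)/(18*(8 + 15*18²)) - 495)² = ((324 + 120 + 225*324)/(18*(8 + 15*324)) - 495)² = ((324 + 120 + 72900)/(18*(8 + 4860)) - 495)² = ((1/18)*73344/4868 - 495)² = ((1/18)*(1/4868)*73344 - 495)² = (3056/3651 - 495)² = (-1804189/3651)² = 3255097947721/13329801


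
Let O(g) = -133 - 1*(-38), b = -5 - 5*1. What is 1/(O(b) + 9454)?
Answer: 1/9359 ≈ 0.00010685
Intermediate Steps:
b = -10 (b = -5 - 5 = -10)
O(g) = -95 (O(g) = -133 + 38 = -95)
1/(O(b) + 9454) = 1/(-95 + 9454) = 1/9359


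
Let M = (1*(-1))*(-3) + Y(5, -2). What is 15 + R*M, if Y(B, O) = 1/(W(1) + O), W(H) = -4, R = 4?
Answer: 79/3 ≈ 26.333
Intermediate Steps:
Y(B, O) = 1/(-4 + O)
M = 17/6 (M = (1*(-1))*(-3) + 1/(-4 - 2) = -1*(-3) + 1/(-6) = 3 - ⅙ = 17/6 ≈ 2.8333)
15 + R*M = 15 + 4*(17/6) = 15 + 34/3 = 79/3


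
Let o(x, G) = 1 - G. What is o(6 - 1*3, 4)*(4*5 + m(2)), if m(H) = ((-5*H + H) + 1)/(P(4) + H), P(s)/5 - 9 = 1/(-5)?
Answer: -2739/46 ≈ -59.543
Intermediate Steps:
P(s) = 44 (P(s) = 45 + 5/(-5) = 45 + 5*(-1/5) = 45 - 1 = 44)
m(H) = (1 - 4*H)/(44 + H) (m(H) = ((-5*H + H) + 1)/(44 + H) = (-4*H + 1)/(44 + H) = (1 - 4*H)/(44 + H))
o(6 - 1*3, 4)*(4*5 + m(2)) = (1 - 1*4)*(4*5 + (1 - 4*2)/(44 + 2)) = (1 - 4)*(20 + (1 - 8)/46) = -3*(20 + (1/46)*(-7)) = -3*(20 - 7/46) = -3*913/46 = -2739/46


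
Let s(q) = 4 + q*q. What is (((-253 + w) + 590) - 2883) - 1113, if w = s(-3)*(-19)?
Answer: -3906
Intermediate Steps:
s(q) = 4 + q**2
w = -247 (w = (4 + (-3)**2)*(-19) = (4 + 9)*(-19) = 13*(-19) = -247)
(((-253 + w) + 590) - 2883) - 1113 = (((-253 - 247) + 590) - 2883) - 1113 = ((-500 + 590) - 2883) - 1113 = (90 - 2883) - 1113 = -2793 - 1113 = -3906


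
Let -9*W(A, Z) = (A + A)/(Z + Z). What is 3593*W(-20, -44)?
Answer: -17965/99 ≈ -181.46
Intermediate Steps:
W(A, Z) = -A/(9*Z) (W(A, Z) = -(A + A)/(9*(Z + Z)) = -2*A/(9*(2*Z)) = -2*A*1/(2*Z)/9 = -A/(9*Z))
3593*W(-20, -44) = 3593*(-⅑*(-20)/(-44)) = 3593*(-⅑*(-20)*(-1/44)) = 3593*(-5/99) = -17965/99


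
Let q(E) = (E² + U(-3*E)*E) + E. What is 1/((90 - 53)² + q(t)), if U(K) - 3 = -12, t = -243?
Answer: 1/62362 ≈ 1.6035e-5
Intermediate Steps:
U(K) = -9 (U(K) = 3 - 12 = -9)
q(E) = E² - 8*E (q(E) = (E² - 9*E) + E = E² - 8*E)
1/((90 - 53)² + q(t)) = 1/((90 - 53)² - 243*(-8 - 243)) = 1/(37² - 243*(-251)) = 1/(1369 + 60993) = 1/62362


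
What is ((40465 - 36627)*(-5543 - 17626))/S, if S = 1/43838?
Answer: -3898189903236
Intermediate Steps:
S = 1/43838 ≈ 2.2811e-5
((40465 - 36627)*(-5543 - 17626))/S = ((40465 - 36627)*(-5543 - 17626))/(1/43838) = (3838*(-23169))*43838 = -88922622*43838 = -3898189903236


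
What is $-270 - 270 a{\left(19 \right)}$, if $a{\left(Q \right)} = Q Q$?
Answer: $-97740$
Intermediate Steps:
$a{\left(Q \right)} = Q^{2}$
$-270 - 270 a{\left(19 \right)} = -270 - 270 \cdot 19^{2} = -270 - 97470 = -97740$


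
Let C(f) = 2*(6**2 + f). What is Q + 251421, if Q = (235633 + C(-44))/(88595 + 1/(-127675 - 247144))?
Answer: 2783015971209769/11069029768 ≈ 2.5142e+5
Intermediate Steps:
C(f) = 72 + 2*f (C(f) = 2*(36 + f) = 72 + 2*f)
Q = 29437909441/11069029768 (Q = (235633 + (72 + 2*(-44)))/(88595 + 1/(-127675 - 247144)) = (235633 + (72 - 88))/(88595 + 1/(-374819)) = (235633 - 16)/(88595 - 1/374819) = 235617/(33207089304/374819) = 235617*(374819/33207089304) = 29437909441/11069029768 ≈ 2.6595)
Q + 251421 = 29437909441/11069029768 + 251421 = 2783015971209769/11069029768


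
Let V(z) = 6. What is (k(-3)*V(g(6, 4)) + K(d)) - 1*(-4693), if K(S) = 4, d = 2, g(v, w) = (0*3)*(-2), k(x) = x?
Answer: 4679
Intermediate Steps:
g(v, w) = 0 (g(v, w) = 0*(-2) = 0)
(k(-3)*V(g(6, 4)) + K(d)) - 1*(-4693) = (-3*6 + 4) - 1*(-4693) = (-18 + 4) + 4693 = -14 + 4693 = 4679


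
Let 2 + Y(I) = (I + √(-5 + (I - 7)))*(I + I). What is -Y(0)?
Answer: 2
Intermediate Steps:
Y(I) = -2 + 2*I*(I + √(-12 + I)) (Y(I) = -2 + (I + √(-5 + (I - 7)))*(I + I) = -2 + (I + √(-5 + (-7 + I)))*(2*I) = -2 + (I + √(-12 + I))*(2*I) = -2 + 2*I*(I + √(-12 + I)))
-Y(0) = -(-2 + 2*0² + 2*0*√(-12 + 0)) = -(-2 + 2*0 + 2*0*√(-12)) = -(-2 + 0 + 2*0*(2*I*√3)) = -(-2 + 0 + 0) = -1*(-2) = 2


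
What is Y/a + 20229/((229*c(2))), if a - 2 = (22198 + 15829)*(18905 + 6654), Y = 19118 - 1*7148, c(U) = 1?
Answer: 436915935353/4946054439 ≈ 88.336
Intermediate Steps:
Y = 11970 (Y = 19118 - 7148 = 11970)
a = 971932095 (a = 2 + (22198 + 15829)*(18905 + 6654) = 2 + 38027*25559 = 2 + 971932093 = 971932095)
Y/a + 20229/((229*c(2))) = 11970/971932095 + 20229/((229*1)) = 11970*(1/971932095) + 20229/229 = 266/21598491 + 20229*(1/229) = 266/21598491 + 20229/229 = 436915935353/4946054439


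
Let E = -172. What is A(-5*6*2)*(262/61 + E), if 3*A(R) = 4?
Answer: -13640/61 ≈ -223.61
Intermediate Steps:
A(R) = 4/3 (A(R) = (⅓)*4 = 4/3)
A(-5*6*2)*(262/61 + E) = 4*(262/61 - 172)/3 = (4/3)*(-10230/61) = -13640/61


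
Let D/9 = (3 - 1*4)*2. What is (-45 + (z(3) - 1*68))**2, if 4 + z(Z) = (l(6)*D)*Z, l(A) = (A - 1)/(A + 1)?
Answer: 1185921/49 ≈ 24202.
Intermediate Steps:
l(A) = (-1 + A)/(1 + A)
D = -18 (D = 9*((3 - 1*4)*2) = 9*((3 - 4)*2) = 9*(-1*2) = 9*(-2) = -18)
z(Z) = -4 - 90*Z/7 (z(Z) = -4 + (((-1 + 6)/(1 + 6))*(-18))*Z = -4 + ((5/7)*(-18))*Z = -4 - 90*Z/7)
(-45 + (z(3) - 1*68))**2 = (-45 + ((-4 - 90/7*3) - 1*68))**2 = (-45 + ((-4 - 270/7) - 68))**2 = (-45 + (-298/7 - 68))**2 = (-45 - 774/7)**2 = (-1089/7)**2 = 1185921/49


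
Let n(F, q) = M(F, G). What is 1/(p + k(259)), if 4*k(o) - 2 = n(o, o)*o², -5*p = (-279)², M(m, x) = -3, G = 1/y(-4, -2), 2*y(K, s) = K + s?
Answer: -20/1317569 ≈ -1.5179e-5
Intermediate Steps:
y(K, s) = K/2 + s/2 (y(K, s) = (K + s)/2 = K/2 + s/2)
G = -⅓ (G = 1/((½)*(-4) + (½)*(-2)) = 1/(-2 - 1) = 1/(-3) = -⅓ ≈ -0.33333)
p = -77841/5 (p = -⅕*(-279)² = -⅕*77841 = -77841/5 ≈ -15568.)
n(F, q) = -3
k(o) = ½ - 3*o²/4 (k(o) = ½ + (-3*o²)/4 = ½ - 3*o²/4)
1/(p + k(259)) = 1/(-77841/5 + (½ - ¾*259²)) = 1/(-77841/5 + (½ - ¾*67081)) = 1/(-77841/5 + (½ - 201243/4)) = 1/(-77841/5 - 201241/4) = 1/(-1317569/20) = -20/1317569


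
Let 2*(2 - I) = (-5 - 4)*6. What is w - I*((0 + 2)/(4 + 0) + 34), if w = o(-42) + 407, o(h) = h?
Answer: -1271/2 ≈ -635.50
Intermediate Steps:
w = 365 (w = -42 + 407 = 365)
I = 29 (I = 2 - (-5 - 4)*6/2 = 2 - (-9)*6/2 = 2 - ½*(-54) = 2 + 27 = 29)
w - I*((0 + 2)/(4 + 0) + 34) = 365 - 29*((0 + 2)/(4 + 0) + 34) = 365 - 29*(2/4 + 34) = 365 - 29*(2*(¼) + 34) = 365 - 29*(½ + 34) = 365 - 29*69/2 = 365 - 1*2001/2 = 365 - 2001/2 = -1271/2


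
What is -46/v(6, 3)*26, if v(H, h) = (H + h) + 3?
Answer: -299/3 ≈ -99.667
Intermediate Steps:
v(H, h) = 3 + H + h
-46/v(6, 3)*26 = -46/(3 + 6 + 3)*26 = -46/12*26 = -46*1/12*26 = -23/6*26 = -299/3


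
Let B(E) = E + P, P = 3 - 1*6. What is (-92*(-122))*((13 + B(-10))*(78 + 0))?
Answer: 0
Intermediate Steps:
P = -3 (P = 3 - 6 = -3)
B(E) = -3 + E (B(E) = E - 3 = -3 + E)
(-92*(-122))*((13 + B(-10))*(78 + 0)) = (-92*(-122))*((13 + (-3 - 10))*(78 + 0)) = 11224*((13 - 13)*78) = 11224*(0*78) = 11224*0 = 0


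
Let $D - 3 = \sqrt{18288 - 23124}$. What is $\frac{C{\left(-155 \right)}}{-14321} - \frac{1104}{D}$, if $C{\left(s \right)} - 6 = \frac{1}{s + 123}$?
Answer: $\frac{- 382 \sqrt{1209} + 505932861 i}{458272 \left(- 3 i + 2 \sqrt{1209}\right)} \approx -0.68401 + 15.846 i$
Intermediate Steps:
$C{\left(s \right)} = 6 + \frac{1}{123 + s}$ ($C{\left(s \right)} = 6 + \frac{1}{s + 123} = 6 + \frac{1}{123 + s}$)
$D = 3 + 2 i \sqrt{1209}$ ($D = 3 + \sqrt{18288 - 23124} = 3 + \sqrt{-4836} = 3 + 2 i \sqrt{1209} \approx 3.0 + 69.541 i$)
$\frac{C{\left(-155 \right)}}{-14321} - \frac{1104}{D} = \frac{\frac{1}{123 - 155} \left(739 + 6 \left(-155\right)\right)}{-14321} - \frac{1104}{3 + 2 i \sqrt{1209}} = \frac{739 - 930}{-32} \left(- \frac{1}{14321}\right) - \frac{1104}{3 + 2 i \sqrt{1209}} = \left(- \frac{1}{32}\right) \left(-191\right) \left(- \frac{1}{14321}\right) - \frac{1104}{3 + 2 i \sqrt{1209}} = \frac{191}{32} \left(- \frac{1}{14321}\right) - \frac{1104}{3 + 2 i \sqrt{1209}} = - \frac{191}{458272} - \frac{1104}{3 + 2 i \sqrt{1209}}$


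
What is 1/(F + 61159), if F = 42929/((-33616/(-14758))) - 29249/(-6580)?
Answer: 27649160/2212209615433 ≈ 1.2498e-5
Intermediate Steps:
F = 521214638993/27649160 (F = 42929/((-33616*(-1/14758))) - 29249*(-1/6580) = 42929/(16808/7379) + 29249/6580 = 42929*(7379/16808) + 29249/6580 = 316773091/16808 + 29249/6580 = 521214638993/27649160 ≈ 18851.)
1/(F + 61159) = 1/(521214638993/27649160 + 61159) = 1/(2212209615433/27649160) = 27649160/2212209615433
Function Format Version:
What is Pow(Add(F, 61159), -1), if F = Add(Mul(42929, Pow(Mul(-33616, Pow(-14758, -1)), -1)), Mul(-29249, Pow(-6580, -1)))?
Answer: Rational(27649160, 2212209615433) ≈ 1.2498e-5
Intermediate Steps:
F = Rational(521214638993, 27649160) (F = Add(Mul(42929, Pow(Mul(-33616, Rational(-1, 14758)), -1)), Mul(-29249, Rational(-1, 6580))) = Add(Mul(42929, Pow(Rational(16808, 7379), -1)), Rational(29249, 6580)) = Add(Mul(42929, Rational(7379, 16808)), Rational(29249, 6580)) = Add(Rational(316773091, 16808), Rational(29249, 6580)) = Rational(521214638993, 27649160) ≈ 18851.)
Pow(Add(F, 61159), -1) = Pow(Add(Rational(521214638993, 27649160), 61159), -1) = Pow(Rational(2212209615433, 27649160), -1) = Rational(27649160, 2212209615433)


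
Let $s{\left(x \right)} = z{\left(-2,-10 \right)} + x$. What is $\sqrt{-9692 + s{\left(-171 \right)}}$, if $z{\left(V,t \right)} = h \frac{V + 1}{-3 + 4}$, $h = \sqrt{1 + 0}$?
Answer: $6 i \sqrt{274} \approx 99.318 i$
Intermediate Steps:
$h = 1$ ($h = \sqrt{1} = 1$)
$z{\left(V,t \right)} = 1 + V$ ($z{\left(V,t \right)} = 1 \frac{V + 1}{-3 + 4} = 1 \frac{1 + V}{1} = 1 \left(1 + V\right) 1 = 1 \left(1 + V\right) = 1 + V$)
$s{\left(x \right)} = -1 + x$ ($s{\left(x \right)} = \left(1 - 2\right) + x = -1 + x$)
$\sqrt{-9692 + s{\left(-171 \right)}} = \sqrt{-9692 - 172} = \sqrt{-9864} = 6 i \sqrt{274}$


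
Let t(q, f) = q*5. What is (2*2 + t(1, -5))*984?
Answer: 8856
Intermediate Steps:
t(q, f) = 5*q
(2*2 + t(1, -5))*984 = (2*2 + 5*1)*984 = (4 + 5)*984 = 9*984 = 8856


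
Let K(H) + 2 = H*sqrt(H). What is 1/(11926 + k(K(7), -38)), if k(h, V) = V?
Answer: 1/11888 ≈ 8.4118e-5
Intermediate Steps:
K(H) = -2 + H**(3/2) (K(H) = -2 + H*sqrt(H) = -2 + H**(3/2))
1/(11926 + k(K(7), -38)) = 1/(11926 - 38) = 1/11888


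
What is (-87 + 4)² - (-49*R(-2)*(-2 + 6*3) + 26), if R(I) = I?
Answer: 5295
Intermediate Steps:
(-87 + 4)² - (-49*R(-2)*(-2 + 6*3) + 26) = (-87 + 4)² - (-(-98)*(-2 + 6*3) + 26) = (-83)² - (-(-98)*(-2 + 18) + 26) = 6889 - (-(-98)*16 + 26) = 6889 - (-49*(-32) + 26) = 6889 - (1568 + 26) = 6889 - 1*1594 = 6889 - 1594 = 5295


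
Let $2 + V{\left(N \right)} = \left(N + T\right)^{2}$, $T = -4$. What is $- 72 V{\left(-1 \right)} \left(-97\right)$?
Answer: $160632$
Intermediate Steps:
$V{\left(N \right)} = -2 + \left(-4 + N\right)^{2}$ ($V{\left(N \right)} = -2 + \left(N - 4\right)^{2} = -2 + \left(-4 + N\right)^{2}$)
$- 72 V{\left(-1 \right)} \left(-97\right) = - 72 \left(-2 + \left(-4 - 1\right)^{2}\right) \left(-97\right) = - 72 \left(-2 + \left(-5\right)^{2}\right) \left(-97\right) = - 72 \left(-2 + 25\right) \left(-97\right) = \left(-72\right) 23 \left(-97\right) = \left(-1656\right) \left(-97\right) = 160632$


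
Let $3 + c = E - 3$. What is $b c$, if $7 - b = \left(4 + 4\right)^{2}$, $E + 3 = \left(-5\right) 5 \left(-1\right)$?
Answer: $-912$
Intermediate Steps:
$E = 22$ ($E = -3 + \left(-5\right) 5 \left(-1\right) = -3 - -25 = -3 + 25 = 22$)
$b = -57$ ($b = 7 - \left(4 + 4\right)^{2} = 7 - 8^{2} = 7 - 64 = -57$)
$c = 16$ ($c = -3 + \left(22 - 3\right) = -3 + 19 = 16$)
$b c = \left(-57\right) 16 = -912$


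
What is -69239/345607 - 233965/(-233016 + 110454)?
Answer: 72373871437/42358285134 ≈ 1.7086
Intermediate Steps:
-69239/345607 - 233965/(-233016 + 110454) = -69239*1/345607 - 233965/(-122562) = -69239/345607 - 233965*(-1/122562) = -69239/345607 + 233965/122562 = 72373871437/42358285134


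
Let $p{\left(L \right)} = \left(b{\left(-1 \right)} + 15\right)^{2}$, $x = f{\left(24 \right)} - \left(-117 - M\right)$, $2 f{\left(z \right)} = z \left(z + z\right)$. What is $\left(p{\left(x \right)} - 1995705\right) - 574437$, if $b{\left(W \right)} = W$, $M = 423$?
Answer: $-2569946$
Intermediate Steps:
$f{\left(z \right)} = z^{2}$ ($f{\left(z \right)} = \frac{z \left(z + z\right)}{2} = \frac{z 2 z}{2} = \frac{2 z^{2}}{2} = z^{2}$)
$x = 1116$ ($x = 24^{2} - \left(-117 - 423\right) = 576 - \left(-117 - 423\right) = 576 - -540 = 576 + 540 = 1116$)
$p{\left(L \right)} = 196$ ($p{\left(L \right)} = \left(-1 + 15\right)^{2} = 14^{2} = 196$)
$\left(p{\left(x \right)} - 1995705\right) - 574437 = \left(196 - 1995705\right) - 574437 = -1995509 - 574437 = -2569946$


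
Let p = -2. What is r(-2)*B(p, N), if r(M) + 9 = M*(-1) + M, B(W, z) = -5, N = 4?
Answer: 45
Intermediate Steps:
r(M) = -9 (r(M) = -9 + (M*(-1) + M) = -9 + (-M + M) = -9 + 0 = -9)
r(-2)*B(p, N) = -9*(-5) = 45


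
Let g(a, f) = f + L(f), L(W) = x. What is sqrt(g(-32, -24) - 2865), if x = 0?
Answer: 3*I*sqrt(321) ≈ 53.749*I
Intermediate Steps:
L(W) = 0
g(a, f) = f (g(a, f) = f + 0 = f)
sqrt(g(-32, -24) - 2865) = sqrt(-24 - 2865) = sqrt(-2889) = 3*I*sqrt(321)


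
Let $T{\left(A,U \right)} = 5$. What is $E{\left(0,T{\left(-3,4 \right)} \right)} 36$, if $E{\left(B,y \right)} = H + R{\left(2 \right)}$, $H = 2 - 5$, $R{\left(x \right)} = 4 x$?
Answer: $180$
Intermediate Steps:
$H = -3$
$E{\left(B,y \right)} = 5$ ($E{\left(B,y \right)} = -3 + 4 \cdot 2 = -3 + 8 = 5$)
$E{\left(0,T{\left(-3,4 \right)} \right)} 36 = 5 \cdot 36 = 180$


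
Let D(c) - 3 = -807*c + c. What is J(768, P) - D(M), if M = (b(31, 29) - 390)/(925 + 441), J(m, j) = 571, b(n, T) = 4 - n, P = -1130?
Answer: 219893/683 ≈ 321.95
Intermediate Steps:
M = -417/1366 (M = ((4 - 1*31) - 390)/(925 + 441) = ((4 - 31) - 390)/1366 = (-27 - 390)*(1/1366) = -417*1/1366 = -417/1366 ≈ -0.30527)
D(c) = 3 - 806*c (D(c) = 3 + (-807*c + c) = 3 - 806*c)
J(768, P) - D(M) = 571 - (3 - 806*(-417/1366)) = 571 - (3 + 168051/683) = 571 - 1*170100/683 = 571 - 170100/683 = 219893/683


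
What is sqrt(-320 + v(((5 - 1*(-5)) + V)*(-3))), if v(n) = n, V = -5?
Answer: I*sqrt(335) ≈ 18.303*I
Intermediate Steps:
sqrt(-320 + v(((5 - 1*(-5)) + V)*(-3))) = sqrt(-320 + ((5 - 1*(-5)) - 5)*(-3)) = sqrt(-320 + ((5 + 5) - 5)*(-3)) = sqrt(-320 + (10 - 5)*(-3)) = sqrt(-320 + 5*(-3)) = sqrt(-320 - 15) = sqrt(-335) = I*sqrt(335)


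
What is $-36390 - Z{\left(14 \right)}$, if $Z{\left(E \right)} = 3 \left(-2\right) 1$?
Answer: $-36384$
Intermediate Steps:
$Z{\left(E \right)} = -6$ ($Z{\left(E \right)} = \left(-6\right) 1 = -6$)
$-36390 - Z{\left(14 \right)} = -36390 - -6 = -36390 + 6 = -36384$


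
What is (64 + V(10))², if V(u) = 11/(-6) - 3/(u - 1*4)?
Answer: 34225/9 ≈ 3802.8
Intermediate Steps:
V(u) = -11/6 - 3/(-4 + u) (V(u) = 11*(-⅙) - 3/(u - 4) = -11/6 - 3/(-4 + u))
(64 + V(10))² = (64 + (26 - 11*10)/(6*(-4 + 10)))² = (64 + (⅙)*(26 - 110)/6)² = (64 + (⅙)*(⅙)*(-84))² = (64 - 7/3)² = (185/3)² = 34225/9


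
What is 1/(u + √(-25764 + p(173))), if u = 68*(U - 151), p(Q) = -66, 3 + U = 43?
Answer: -1258/9499689 - I*√2870/18999378 ≈ -0.00013243 - 2.8197e-6*I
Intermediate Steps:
U = 40 (U = -3 + 43 = 40)
u = -7548 (u = 68*(40 - 151) = 68*(-111) = -7548)
1/(u + √(-25764 + p(173))) = 1/(-7548 + √(-25764 - 66)) = 1/(-7548 + √(-25830)) = 1/(-7548 + 3*I*√2870)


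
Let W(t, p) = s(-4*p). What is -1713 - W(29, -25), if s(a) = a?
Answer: -1813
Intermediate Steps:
W(t, p) = -4*p
-1713 - W(29, -25) = -1713 - (-4)*(-25) = -1713 - 1*100 = -1713 - 100 = -1813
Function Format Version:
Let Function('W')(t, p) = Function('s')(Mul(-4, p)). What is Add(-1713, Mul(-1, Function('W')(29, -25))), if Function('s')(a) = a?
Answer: -1813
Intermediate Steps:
Function('W')(t, p) = Mul(-4, p)
Add(-1713, Mul(-1, Function('W')(29, -25))) = Add(-1713, Mul(-1, Mul(-4, -25))) = Add(-1713, Mul(-1, 100)) = Add(-1713, -100) = -1813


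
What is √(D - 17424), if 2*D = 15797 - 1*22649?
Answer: 5*I*√834 ≈ 144.4*I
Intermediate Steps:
D = -3426 (D = (15797 - 1*22649)/2 = (15797 - 22649)/2 = (½)*(-6852) = -3426)
√(D - 17424) = √(-3426 - 17424) = √(-20850) = 5*I*√834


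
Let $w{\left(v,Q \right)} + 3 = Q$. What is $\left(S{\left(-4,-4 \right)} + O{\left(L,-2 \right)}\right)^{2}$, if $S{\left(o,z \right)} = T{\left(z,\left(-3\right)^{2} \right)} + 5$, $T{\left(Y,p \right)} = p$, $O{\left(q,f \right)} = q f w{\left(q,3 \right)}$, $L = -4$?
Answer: $196$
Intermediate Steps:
$w{\left(v,Q \right)} = -3 + Q$
$O{\left(q,f \right)} = 0$ ($O{\left(q,f \right)} = q f \left(-3 + 3\right) = f q 0 = 0$)
$S{\left(o,z \right)} = 14$ ($S{\left(o,z \right)} = \left(-3\right)^{2} + 5 = 9 + 5 = 14$)
$\left(S{\left(-4,-4 \right)} + O{\left(L,-2 \right)}\right)^{2} = \left(14 + 0\right)^{2} = 14^{2} = 196$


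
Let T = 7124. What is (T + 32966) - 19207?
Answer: 20883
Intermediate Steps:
(T + 32966) - 19207 = (7124 + 32966) - 19207 = 40090 - 19207 = 20883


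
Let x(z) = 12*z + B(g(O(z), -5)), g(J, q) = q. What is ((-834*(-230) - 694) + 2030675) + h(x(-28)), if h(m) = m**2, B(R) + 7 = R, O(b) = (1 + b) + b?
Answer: 2342905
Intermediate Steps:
O(b) = 1 + 2*b
B(R) = -7 + R
x(z) = -12 + 12*z (x(z) = 12*z + (-7 - 5) = 12*z - 12 = -12 + 12*z)
((-834*(-230) - 694) + 2030675) + h(x(-28)) = ((-834*(-230) - 694) + 2030675) + (-12 + 12*(-28))**2 = ((191820 - 694) + 2030675) + (-12 - 336)**2 = (191126 + 2030675) + (-348)**2 = 2221801 + 121104 = 2342905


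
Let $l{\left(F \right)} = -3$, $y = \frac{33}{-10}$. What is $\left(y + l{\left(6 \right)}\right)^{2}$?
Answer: $\frac{3969}{100} \approx 39.69$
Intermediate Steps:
$y = - \frac{33}{10}$ ($y = 33 \left(- \frac{1}{10}\right) = - \frac{33}{10} \approx -3.3$)
$\left(y + l{\left(6 \right)}\right)^{2} = \left(- \frac{33}{10} - 3\right)^{2} = \left(- \frac{63}{10}\right)^{2} = \frac{3969}{100}$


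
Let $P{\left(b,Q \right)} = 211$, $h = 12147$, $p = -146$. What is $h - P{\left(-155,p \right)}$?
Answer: $11936$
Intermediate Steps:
$h - P{\left(-155,p \right)} = 12147 - 211 = 11936$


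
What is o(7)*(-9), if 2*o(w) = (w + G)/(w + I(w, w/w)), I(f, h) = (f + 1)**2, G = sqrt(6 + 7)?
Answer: -63/142 - 9*sqrt(13)/142 ≈ -0.67218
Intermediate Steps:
G = sqrt(13) ≈ 3.6056
I(f, h) = (1 + f)**2
o(w) = (w + sqrt(13))/(2*(w + (1 + w)**2)) (o(w) = ((w + sqrt(13))/(w + (1 + w)**2))/2 = (w + sqrt(13))/(2*(w + (1 + w)**2)))
o(7)*(-9) = ((7 + sqrt(13))/(2*(7 + (1 + 7)**2)))*(-9) = ((7 + sqrt(13))/(2*(7 + 8**2)))*(-9) = ((7 + sqrt(13))/(2*(7 + 64)))*(-9) = ((1/2)*(7 + sqrt(13))/71)*(-9) = ((1/2)*(1/71)*(7 + sqrt(13)))*(-9) = (7/142 + sqrt(13)/142)*(-9) = -63/142 - 9*sqrt(13)/142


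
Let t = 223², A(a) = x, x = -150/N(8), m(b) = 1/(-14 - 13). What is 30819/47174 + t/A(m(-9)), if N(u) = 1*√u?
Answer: 30819/47174 - 49729*√2/75 ≈ -937.05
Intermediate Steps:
m(b) = -1/27 (m(b) = 1/(-27) = -1/27)
N(u) = √u
x = -75*√2/2 (x = -150*√2/4 = -75*√2/2 ≈ -53.033)
A(a) = -75*√2/2
t = 49729
30819/47174 + t/A(m(-9)) = 30819/47174 + 49729/((-75*√2/2)) = 30819*(1/47174) + 49729*(-√2/75) = 30819/47174 - 49729*√2/75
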